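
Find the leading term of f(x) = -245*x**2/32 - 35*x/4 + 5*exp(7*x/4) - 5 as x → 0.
1715*x**3/384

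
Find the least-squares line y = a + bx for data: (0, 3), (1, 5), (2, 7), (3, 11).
a = 13/5, b = 13/5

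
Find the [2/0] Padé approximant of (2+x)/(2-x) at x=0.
x**2/2 + x + 1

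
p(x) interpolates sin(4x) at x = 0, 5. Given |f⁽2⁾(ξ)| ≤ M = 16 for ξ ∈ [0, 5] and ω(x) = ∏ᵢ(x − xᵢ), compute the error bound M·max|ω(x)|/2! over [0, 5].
50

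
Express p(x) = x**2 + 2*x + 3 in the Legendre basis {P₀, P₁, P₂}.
(10/3)P₀ + (2)P₁ + (2/3)P₂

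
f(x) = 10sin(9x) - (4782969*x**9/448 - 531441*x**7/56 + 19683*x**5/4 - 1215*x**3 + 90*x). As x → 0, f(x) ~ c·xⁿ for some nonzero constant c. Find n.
11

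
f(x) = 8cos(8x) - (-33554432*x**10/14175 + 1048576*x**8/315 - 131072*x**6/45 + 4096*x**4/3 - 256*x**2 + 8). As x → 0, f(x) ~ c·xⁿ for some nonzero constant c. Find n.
12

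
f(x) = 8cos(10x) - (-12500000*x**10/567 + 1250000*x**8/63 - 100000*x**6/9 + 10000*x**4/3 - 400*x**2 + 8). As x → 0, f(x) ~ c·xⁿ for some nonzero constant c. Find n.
12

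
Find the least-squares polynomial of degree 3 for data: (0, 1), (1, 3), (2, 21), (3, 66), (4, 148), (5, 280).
17/18 + (-1475/756)x + (577/252)x² + (50/27)x³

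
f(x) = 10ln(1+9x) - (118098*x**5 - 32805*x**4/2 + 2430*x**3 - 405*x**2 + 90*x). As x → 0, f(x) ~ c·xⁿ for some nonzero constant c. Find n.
6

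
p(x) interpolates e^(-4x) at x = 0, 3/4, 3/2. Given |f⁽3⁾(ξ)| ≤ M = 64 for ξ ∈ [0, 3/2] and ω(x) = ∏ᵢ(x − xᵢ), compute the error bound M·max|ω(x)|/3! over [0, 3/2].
sqrt(3)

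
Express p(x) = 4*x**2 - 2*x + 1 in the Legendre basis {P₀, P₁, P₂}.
(7/3)P₀ + (-2)P₁ + (8/3)P₂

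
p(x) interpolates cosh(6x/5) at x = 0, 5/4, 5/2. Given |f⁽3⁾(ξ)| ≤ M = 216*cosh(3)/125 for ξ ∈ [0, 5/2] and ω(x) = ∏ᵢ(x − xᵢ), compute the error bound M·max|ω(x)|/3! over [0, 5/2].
sqrt(3)*cosh(3)/8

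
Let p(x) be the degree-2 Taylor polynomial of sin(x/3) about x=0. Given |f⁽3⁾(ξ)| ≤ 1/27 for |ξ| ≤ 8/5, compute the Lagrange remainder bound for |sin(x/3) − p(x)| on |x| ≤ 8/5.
256/10125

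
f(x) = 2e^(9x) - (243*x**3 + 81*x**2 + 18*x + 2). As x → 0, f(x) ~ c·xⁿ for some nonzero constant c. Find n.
4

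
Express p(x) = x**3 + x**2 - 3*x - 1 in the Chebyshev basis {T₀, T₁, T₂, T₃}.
(-1/2)T₀ + (-9/4)T₁ + (1/2)T₂ + (1/4)T₃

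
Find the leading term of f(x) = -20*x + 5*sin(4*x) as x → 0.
-160*x**3/3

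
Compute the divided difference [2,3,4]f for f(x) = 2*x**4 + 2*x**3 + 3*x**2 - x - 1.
131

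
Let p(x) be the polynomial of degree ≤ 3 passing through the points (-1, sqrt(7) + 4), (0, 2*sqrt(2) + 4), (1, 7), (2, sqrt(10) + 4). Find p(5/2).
-41/16 - 5*sqrt(7)/16 + 21*sqrt(2)/8 + 35*sqrt(10)/16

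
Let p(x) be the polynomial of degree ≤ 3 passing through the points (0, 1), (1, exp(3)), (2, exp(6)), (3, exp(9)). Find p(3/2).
-exp(9)/16 - 1/16 + 9*exp(3)/16 + 9*exp(6)/16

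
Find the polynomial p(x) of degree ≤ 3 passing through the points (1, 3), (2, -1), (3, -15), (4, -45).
-x**3 + x**2 + 3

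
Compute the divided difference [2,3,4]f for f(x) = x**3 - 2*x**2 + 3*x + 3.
7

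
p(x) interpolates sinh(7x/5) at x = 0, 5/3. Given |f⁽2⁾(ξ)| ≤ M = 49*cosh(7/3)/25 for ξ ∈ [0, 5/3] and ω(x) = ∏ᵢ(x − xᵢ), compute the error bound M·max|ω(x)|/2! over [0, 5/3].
49*cosh(7/3)/72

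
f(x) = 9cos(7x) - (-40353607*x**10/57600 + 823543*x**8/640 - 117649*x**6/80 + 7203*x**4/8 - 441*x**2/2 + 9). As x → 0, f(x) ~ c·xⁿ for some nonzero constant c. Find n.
12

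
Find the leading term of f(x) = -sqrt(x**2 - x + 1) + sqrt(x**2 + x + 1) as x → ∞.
1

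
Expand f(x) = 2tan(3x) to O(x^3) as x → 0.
6*x + O(x**3)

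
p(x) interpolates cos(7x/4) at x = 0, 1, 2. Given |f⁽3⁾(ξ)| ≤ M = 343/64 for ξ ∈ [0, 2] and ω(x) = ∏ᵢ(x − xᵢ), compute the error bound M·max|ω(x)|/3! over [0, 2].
343*sqrt(3)/1728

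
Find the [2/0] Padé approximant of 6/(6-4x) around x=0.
4*x**2/9 + 2*x/3 + 1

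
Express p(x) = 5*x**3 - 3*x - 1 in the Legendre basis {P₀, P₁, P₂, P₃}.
-P₀ + (2)P₃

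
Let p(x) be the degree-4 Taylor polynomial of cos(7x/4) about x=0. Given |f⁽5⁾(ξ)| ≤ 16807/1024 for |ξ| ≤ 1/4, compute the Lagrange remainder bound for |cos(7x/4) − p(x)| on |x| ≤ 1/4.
16807/125829120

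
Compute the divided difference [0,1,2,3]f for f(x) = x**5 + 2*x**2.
25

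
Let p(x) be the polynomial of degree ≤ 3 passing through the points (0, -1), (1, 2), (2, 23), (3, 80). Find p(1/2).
-5/8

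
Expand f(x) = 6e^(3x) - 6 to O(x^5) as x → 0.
18*x + 27*x**2 + 27*x**3 + 81*x**4/4 + O(x**5)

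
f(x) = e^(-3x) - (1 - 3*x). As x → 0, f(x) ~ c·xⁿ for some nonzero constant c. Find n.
2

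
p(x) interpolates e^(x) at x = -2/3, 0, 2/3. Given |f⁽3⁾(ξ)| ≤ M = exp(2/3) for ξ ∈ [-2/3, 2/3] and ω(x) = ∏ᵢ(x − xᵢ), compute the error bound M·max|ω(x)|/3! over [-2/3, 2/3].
8*sqrt(3)*exp(2/3)/729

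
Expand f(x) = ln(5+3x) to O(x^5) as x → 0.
log(5) + 3*x/5 - 9*x**2/50 + 9*x**3/125 - 81*x**4/2500 + O(x**5)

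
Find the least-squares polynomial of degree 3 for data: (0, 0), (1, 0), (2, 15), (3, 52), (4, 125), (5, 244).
-19/126 + (-1679/756)x + (137/126)x² + (197/108)x³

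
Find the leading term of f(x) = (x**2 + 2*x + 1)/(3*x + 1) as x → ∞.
x/3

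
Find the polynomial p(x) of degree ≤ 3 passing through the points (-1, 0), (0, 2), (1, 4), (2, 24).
3*x**3 - x + 2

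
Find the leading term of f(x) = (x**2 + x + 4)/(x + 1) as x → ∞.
x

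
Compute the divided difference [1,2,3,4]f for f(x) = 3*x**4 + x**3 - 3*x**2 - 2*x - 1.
31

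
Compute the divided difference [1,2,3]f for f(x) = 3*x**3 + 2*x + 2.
18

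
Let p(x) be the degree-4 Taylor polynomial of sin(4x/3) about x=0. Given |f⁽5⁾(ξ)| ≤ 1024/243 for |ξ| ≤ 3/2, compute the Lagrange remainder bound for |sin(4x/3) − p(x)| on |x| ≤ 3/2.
4/15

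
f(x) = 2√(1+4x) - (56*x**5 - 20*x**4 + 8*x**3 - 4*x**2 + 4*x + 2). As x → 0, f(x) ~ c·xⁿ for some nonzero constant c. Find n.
6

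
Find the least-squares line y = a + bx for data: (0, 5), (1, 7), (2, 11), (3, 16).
a = 21/5, b = 37/10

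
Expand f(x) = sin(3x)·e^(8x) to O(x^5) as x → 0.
3*x + 24*x**2 + 183*x**3/2 + 220*x**4 + O(x**5)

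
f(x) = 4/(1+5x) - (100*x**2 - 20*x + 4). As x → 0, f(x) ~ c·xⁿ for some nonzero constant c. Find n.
3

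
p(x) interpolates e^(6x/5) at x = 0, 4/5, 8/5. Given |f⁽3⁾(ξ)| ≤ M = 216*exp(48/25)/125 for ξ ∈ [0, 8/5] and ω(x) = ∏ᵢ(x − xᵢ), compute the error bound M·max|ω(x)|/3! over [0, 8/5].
512*sqrt(3)*exp(48/25)/15625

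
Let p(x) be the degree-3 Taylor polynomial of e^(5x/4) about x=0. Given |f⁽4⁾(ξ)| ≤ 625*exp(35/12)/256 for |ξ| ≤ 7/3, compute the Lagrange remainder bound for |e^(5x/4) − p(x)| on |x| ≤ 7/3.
1500625*exp(35/12)/497664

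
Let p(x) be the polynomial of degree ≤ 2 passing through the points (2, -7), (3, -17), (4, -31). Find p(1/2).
1/2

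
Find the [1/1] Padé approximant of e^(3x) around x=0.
(3*x/2 + 1)/(1 - 3*x/2)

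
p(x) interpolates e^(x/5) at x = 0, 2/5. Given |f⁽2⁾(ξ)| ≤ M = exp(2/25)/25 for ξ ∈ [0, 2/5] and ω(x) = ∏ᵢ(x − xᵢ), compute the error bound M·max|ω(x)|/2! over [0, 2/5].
exp(2/25)/1250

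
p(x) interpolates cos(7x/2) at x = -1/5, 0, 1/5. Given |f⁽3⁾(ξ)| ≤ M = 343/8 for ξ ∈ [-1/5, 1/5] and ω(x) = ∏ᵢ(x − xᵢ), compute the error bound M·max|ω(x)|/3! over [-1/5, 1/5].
343*sqrt(3)/27000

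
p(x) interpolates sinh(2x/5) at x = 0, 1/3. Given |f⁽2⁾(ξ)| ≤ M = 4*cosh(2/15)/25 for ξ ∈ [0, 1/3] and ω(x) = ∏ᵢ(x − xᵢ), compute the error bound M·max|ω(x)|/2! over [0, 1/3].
cosh(2/15)/450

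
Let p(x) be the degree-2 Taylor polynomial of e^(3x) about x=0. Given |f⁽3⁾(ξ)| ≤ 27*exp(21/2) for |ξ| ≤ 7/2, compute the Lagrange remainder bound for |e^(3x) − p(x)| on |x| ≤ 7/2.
3087*exp(21/2)/16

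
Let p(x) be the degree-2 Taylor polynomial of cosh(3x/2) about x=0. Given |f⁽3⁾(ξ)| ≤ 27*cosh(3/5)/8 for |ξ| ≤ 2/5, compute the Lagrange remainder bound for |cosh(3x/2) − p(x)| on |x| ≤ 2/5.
9*cosh(3/5)/250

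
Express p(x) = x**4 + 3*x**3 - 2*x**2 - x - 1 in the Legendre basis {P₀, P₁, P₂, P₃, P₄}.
(-22/15)P₀ + (4/5)P₁ + (-16/21)P₂ + (6/5)P₃ + (8/35)P₄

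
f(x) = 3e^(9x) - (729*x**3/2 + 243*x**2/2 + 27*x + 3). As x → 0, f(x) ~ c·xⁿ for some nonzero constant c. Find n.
4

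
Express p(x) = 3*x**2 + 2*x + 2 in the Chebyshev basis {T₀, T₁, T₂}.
(7/2)T₀ + (2)T₁ + (3/2)T₂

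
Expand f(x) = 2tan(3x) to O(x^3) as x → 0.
6*x + O(x**3)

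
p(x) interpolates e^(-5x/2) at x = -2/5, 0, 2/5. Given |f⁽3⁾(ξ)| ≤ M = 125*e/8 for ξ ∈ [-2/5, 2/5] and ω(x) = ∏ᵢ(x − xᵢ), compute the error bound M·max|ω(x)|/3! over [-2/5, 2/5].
sqrt(3)*e/27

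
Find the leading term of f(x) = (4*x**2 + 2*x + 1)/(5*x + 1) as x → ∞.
4*x/5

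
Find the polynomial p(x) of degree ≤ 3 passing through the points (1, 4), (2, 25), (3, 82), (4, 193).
3*x**3 + 1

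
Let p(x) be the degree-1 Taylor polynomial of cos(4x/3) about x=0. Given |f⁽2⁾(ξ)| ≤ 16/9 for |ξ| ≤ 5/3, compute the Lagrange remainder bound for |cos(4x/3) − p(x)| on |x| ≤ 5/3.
200/81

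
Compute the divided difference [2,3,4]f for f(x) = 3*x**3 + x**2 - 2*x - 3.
28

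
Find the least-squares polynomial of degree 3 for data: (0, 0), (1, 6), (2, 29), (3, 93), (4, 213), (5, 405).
41/126 + (37/108)x + (331/252)x² + (80/27)x³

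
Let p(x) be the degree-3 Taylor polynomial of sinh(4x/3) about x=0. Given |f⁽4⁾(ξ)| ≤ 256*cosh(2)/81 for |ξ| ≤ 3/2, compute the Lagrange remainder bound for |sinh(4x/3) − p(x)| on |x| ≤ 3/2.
2*cosh(2)/3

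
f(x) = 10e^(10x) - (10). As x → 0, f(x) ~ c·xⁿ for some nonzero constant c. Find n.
1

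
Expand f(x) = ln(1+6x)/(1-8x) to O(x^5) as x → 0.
6*x + 30*x**2 + 312*x**3 + 2172*x**4 + O(x**5)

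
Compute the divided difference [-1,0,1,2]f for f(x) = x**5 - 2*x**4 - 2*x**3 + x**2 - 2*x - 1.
-1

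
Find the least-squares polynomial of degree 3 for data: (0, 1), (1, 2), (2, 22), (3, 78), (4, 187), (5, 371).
53/63 + (-223/189)x + (-73/252)x² + (331/108)x³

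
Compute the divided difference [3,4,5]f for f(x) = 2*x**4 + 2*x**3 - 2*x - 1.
218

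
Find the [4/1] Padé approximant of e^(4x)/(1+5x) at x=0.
(52128*x**4/4235 + 130528*x**3/12705 + 34008*x**2/4235 + 16812*x/4235 + 1)/(21047*x/4235 + 1)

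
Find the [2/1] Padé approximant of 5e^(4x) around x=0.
(40*x**2/3 + 40*x/3 + 5)/(1 - 4*x/3)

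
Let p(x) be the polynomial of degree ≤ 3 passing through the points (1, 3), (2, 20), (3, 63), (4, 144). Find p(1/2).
1/2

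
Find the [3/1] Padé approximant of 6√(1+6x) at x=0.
(-81*x**3/4 + 81*x**2/2 + 81*x/2 + 6)/(15*x/4 + 1)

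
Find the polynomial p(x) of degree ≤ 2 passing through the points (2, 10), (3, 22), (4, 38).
2*x**2 + 2*x - 2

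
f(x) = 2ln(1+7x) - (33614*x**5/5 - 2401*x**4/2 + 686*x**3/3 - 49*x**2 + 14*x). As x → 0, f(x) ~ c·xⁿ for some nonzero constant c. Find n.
6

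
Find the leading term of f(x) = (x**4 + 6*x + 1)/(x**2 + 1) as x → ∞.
x**2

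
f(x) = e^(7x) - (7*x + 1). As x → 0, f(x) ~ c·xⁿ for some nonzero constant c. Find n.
2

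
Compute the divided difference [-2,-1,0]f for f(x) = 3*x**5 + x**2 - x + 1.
-44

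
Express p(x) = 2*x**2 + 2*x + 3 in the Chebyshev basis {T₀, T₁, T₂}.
(4)T₀ + (2)T₁ + T₂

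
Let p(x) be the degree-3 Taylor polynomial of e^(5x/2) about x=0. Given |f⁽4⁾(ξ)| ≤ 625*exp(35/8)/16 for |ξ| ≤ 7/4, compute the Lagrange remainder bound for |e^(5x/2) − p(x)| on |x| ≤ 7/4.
1500625*exp(35/8)/98304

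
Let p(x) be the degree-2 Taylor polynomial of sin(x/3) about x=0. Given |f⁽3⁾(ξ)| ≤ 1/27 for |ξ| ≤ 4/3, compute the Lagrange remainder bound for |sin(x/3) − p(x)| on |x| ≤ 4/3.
32/2187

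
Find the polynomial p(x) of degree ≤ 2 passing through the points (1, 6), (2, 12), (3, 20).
x**2 + 3*x + 2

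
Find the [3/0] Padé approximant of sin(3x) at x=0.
-9*x**3/2 + 3*x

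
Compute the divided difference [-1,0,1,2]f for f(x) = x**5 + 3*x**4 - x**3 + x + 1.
10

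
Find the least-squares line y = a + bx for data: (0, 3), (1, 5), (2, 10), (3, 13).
a = 5/2, b = 7/2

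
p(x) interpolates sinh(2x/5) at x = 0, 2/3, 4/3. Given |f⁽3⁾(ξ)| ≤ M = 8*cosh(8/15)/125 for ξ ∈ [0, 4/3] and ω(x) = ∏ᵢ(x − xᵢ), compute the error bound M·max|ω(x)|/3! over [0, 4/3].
64*sqrt(3)*cosh(8/15)/91125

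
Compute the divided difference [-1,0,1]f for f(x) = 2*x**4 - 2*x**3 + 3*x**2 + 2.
5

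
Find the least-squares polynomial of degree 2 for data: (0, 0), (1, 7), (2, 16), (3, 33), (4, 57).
3/5 + (2)x + (3)x²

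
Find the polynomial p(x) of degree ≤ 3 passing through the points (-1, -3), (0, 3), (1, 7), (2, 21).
2*x**3 - x**2 + 3*x + 3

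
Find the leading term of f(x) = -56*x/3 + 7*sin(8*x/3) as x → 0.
-1792*x**3/81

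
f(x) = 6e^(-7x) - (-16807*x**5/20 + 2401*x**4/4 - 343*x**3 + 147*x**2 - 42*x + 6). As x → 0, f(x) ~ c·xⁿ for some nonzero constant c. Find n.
6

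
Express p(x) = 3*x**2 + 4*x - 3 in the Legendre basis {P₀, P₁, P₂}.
(-2)P₀ + (4)P₁ + (2)P₂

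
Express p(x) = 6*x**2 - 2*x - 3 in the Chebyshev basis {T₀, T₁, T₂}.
(-2)T₁ + (3)T₂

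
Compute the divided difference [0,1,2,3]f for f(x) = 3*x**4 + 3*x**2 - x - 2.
18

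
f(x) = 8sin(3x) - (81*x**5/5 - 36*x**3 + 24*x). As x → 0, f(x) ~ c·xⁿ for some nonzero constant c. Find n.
7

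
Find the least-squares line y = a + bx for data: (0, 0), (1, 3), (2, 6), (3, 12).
a = -3/5, b = 39/10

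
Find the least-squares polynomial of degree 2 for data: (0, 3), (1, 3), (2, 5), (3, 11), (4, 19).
107/35 + (-12/7)x + (10/7)x²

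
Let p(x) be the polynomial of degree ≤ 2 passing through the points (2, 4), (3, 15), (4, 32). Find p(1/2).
-5/4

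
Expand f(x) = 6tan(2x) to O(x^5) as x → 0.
12*x + 16*x**3 + O(x**5)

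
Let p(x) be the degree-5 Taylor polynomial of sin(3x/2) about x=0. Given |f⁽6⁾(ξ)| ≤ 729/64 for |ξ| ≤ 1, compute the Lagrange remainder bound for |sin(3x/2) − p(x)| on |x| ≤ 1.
81/5120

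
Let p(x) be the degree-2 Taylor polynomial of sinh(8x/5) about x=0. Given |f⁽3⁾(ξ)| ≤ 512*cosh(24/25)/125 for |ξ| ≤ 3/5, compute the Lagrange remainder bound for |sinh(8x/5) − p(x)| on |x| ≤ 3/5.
2304*cosh(24/25)/15625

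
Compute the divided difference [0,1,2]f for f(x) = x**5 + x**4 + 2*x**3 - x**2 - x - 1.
27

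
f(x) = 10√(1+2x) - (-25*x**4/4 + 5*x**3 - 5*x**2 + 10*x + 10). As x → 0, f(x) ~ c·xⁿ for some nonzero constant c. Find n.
5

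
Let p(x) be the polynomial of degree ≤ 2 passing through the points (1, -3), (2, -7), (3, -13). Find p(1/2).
-7/4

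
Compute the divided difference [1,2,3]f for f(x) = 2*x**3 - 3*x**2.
9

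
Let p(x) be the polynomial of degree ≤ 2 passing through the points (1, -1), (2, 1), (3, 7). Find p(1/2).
-1/2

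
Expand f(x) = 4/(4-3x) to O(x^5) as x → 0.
1 + 3*x/4 + 9*x**2/16 + 27*x**3/64 + 81*x**4/256 + O(x**5)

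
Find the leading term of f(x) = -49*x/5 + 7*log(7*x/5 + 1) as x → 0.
-343*x**2/50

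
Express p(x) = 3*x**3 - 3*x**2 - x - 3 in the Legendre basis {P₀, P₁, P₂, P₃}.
(-4)P₀ + (4/5)P₁ + (-2)P₂ + (6/5)P₃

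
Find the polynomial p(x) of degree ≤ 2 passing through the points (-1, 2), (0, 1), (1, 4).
2*x**2 + x + 1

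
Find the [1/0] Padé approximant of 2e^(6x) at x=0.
12*x + 2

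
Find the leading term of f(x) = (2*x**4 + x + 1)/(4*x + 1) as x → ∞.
x**3/2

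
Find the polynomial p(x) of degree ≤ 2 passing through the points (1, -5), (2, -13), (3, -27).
-3*x**2 + x - 3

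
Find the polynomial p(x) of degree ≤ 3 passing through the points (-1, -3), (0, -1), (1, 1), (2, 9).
x**3 + x - 1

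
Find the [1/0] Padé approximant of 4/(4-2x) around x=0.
x/2 + 1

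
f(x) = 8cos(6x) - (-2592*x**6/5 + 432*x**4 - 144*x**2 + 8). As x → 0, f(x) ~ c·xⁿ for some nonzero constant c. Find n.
8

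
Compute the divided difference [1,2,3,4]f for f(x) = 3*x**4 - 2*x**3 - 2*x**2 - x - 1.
28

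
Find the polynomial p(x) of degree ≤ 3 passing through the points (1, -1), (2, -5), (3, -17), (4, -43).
-x**3 + 2*x**2 - 3*x + 1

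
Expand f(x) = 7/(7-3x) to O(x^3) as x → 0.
1 + 3*x/7 + 9*x**2/49 + O(x**3)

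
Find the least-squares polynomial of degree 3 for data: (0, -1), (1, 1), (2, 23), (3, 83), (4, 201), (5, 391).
-8/9 + (-1045/378)x + (179/126)x² + (80/27)x³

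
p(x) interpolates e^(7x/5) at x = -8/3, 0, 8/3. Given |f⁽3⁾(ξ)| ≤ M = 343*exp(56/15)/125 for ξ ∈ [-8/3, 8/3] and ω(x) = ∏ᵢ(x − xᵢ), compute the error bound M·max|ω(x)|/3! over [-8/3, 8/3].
175616*sqrt(3)*exp(56/15)/91125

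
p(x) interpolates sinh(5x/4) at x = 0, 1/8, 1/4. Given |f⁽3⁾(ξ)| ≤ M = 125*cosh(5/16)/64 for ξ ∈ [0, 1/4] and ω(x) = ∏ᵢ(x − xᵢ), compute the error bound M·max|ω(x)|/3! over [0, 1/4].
125*sqrt(3)*cosh(5/16)/884736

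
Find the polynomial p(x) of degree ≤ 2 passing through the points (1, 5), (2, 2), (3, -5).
-2*x**2 + 3*x + 4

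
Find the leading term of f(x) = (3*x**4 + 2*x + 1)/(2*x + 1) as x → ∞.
3*x**3/2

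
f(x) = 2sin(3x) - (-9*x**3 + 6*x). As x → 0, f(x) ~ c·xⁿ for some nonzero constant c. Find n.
5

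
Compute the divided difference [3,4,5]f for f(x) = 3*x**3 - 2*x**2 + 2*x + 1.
34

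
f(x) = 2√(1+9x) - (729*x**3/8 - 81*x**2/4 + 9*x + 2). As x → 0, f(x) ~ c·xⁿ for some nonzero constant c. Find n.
4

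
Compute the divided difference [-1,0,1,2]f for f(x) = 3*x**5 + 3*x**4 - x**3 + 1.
20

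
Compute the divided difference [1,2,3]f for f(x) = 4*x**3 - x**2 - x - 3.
23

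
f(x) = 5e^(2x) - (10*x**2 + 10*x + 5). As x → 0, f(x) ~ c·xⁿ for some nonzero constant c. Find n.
3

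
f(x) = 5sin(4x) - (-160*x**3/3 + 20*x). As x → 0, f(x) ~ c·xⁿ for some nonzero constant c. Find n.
5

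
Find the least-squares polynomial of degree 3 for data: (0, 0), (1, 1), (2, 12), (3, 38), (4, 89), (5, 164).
19/126 + (-2209/756)x + (635/252)x² + (25/27)x³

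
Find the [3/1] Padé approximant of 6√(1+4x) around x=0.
(-6*x**3 + 18*x**2 + 27*x + 6)/(5*x/2 + 1)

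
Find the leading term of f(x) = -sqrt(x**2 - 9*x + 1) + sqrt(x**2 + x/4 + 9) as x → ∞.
37/8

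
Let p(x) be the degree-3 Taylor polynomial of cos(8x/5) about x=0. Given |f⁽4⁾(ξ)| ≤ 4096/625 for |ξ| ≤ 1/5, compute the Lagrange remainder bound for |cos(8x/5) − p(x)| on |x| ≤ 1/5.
512/1171875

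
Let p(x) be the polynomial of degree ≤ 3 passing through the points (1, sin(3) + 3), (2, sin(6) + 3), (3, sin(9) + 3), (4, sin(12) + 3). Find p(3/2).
15*sin(6)/16 - 5*sin(9)/16 + sin(12)/16 + 5*sin(3)/16 + 3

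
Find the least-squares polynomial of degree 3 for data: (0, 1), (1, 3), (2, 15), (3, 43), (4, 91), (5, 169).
8/9 + (-89/378)x + (199/126)x² + (28/27)x³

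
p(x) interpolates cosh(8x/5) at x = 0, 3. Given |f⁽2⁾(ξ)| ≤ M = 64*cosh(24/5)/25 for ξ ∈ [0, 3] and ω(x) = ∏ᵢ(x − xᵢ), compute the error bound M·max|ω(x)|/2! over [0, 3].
72*cosh(24/5)/25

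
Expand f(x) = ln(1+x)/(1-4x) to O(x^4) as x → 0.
x + 7*x**2/2 + 43*x**3/3 + O(x**4)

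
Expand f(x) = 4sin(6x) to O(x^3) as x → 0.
24*x + O(x**3)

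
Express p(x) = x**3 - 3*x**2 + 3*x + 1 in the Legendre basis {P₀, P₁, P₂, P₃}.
(18/5)P₁ + (-2)P₂ + (2/5)P₃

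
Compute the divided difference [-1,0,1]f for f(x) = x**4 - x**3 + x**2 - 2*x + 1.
2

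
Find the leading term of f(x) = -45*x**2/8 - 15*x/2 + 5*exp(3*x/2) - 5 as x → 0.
45*x**3/16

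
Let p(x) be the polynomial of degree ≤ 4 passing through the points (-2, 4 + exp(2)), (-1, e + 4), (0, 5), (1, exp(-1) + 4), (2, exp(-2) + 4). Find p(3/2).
(35 + 140*e + (-5*exp(2) + 28*e + 442)*exp(2))*exp(-2)/128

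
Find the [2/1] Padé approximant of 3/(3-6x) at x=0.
1/(1 - 2*x)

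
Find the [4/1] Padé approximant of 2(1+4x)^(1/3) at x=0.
(512*x**4/243 - 1024*x**3/405 + 64*x**2/15 + 128*x/15 + 2)/(44*x/15 + 1)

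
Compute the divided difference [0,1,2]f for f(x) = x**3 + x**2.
4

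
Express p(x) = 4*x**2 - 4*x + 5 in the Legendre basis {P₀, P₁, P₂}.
(19/3)P₀ + (-4)P₁ + (8/3)P₂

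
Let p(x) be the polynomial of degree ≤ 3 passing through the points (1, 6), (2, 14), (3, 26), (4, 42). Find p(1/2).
7/2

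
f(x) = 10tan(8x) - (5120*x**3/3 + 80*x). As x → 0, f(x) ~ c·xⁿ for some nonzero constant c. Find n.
5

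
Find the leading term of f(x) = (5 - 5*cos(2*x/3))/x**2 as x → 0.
10/9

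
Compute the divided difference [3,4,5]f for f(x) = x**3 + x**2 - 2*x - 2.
13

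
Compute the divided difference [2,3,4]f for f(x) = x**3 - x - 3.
9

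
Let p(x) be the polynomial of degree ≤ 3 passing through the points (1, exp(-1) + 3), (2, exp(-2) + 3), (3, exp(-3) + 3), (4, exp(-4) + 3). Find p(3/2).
(-5*e + 1 + 5*exp(3) + 15*exp(2) + 48*exp(4))*exp(-4)/16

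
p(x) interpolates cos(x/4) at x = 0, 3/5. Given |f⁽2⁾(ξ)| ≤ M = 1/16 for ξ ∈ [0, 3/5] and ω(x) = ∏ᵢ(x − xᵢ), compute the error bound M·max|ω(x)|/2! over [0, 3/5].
9/3200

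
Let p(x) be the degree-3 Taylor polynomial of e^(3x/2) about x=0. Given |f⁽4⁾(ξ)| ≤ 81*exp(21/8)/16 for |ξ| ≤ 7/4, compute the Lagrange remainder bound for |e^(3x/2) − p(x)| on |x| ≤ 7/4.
64827*exp(21/8)/32768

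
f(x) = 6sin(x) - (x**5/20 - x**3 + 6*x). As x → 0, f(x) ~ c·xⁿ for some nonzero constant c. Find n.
7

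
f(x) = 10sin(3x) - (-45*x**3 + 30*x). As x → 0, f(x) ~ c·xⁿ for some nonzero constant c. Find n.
5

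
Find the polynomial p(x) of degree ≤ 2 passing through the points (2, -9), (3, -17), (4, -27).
-x**2 - 3*x + 1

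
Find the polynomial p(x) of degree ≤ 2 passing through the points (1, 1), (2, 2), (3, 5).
x**2 - 2*x + 2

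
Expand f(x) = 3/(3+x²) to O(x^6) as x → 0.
1 - x**2/3 + x**4/9 + O(x**6)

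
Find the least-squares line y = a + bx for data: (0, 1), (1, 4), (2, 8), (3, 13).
a = 1/2, b = 4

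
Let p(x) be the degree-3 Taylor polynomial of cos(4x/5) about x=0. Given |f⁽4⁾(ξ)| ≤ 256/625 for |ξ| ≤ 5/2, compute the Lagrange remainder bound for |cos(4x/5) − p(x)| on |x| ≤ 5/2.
2/3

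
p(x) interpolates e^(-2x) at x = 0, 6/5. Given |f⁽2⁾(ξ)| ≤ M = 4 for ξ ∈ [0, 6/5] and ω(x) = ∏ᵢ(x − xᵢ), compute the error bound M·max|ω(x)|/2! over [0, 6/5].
18/25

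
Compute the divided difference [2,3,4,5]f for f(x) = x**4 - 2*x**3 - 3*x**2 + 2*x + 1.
12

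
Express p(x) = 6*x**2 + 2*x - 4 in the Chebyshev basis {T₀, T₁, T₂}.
-T₀ + (2)T₁ + (3)T₂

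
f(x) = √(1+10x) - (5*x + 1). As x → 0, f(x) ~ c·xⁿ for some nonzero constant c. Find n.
2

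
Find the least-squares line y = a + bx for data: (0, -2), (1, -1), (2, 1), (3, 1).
a = -19/10, b = 11/10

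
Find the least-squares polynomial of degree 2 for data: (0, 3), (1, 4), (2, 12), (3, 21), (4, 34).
18/7 + (53/70)x + (25/14)x²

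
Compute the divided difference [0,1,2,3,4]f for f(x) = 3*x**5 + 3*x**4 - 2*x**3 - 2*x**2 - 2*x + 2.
33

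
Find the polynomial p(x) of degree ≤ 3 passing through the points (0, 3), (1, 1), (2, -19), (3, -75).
-3*x**3 + x + 3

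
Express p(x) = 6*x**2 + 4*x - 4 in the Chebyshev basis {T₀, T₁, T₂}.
-T₀ + (4)T₁ + (3)T₂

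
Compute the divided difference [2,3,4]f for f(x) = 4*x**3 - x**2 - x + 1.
35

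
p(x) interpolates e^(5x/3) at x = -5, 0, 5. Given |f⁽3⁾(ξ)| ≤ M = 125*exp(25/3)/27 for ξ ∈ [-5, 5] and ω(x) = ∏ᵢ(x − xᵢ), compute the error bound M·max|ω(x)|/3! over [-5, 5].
15625*sqrt(3)*exp(25/3)/729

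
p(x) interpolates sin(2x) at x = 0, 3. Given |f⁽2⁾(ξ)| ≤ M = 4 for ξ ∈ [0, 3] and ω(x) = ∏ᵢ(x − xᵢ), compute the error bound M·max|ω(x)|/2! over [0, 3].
9/2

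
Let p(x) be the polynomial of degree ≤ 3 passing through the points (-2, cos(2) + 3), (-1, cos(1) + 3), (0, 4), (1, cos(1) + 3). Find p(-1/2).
-cos(2)/16 + cos(1)/2 + 57/16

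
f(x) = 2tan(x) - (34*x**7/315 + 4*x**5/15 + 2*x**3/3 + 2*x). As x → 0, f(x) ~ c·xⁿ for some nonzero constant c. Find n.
9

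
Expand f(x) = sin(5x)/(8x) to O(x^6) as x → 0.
5/8 - 125*x**2/48 + 625*x**4/192 + O(x**6)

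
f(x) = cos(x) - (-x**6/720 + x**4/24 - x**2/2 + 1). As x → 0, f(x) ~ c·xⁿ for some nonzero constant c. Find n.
8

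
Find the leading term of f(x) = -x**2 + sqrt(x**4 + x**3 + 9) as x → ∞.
x/2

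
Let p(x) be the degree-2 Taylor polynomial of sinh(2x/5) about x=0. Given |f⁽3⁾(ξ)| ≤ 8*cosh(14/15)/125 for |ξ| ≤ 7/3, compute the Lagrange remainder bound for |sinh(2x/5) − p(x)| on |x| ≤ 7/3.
1372*cosh(14/15)/10125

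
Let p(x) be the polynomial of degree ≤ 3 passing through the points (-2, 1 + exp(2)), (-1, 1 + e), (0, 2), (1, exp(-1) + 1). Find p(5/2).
(e*(-35*exp(2) - 173 + 135*e) + 105)*exp(-1)/16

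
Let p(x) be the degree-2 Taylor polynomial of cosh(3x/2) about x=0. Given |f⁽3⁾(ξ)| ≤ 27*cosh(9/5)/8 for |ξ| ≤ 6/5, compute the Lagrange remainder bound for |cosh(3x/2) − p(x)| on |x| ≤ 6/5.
243*cosh(9/5)/250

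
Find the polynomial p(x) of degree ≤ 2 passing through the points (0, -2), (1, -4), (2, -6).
-2*x - 2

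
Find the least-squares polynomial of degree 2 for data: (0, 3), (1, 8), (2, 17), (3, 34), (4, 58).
118/35 + (16/35)x + (23/7)x²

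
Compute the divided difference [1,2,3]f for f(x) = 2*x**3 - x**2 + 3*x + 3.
11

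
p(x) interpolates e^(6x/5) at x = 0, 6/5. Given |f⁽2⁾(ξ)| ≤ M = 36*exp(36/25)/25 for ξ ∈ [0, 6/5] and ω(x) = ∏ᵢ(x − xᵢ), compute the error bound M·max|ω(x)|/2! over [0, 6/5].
162*exp(36/25)/625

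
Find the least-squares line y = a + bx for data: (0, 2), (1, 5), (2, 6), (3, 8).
a = 12/5, b = 19/10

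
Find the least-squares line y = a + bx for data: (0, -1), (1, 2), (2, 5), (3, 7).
a = -4/5, b = 27/10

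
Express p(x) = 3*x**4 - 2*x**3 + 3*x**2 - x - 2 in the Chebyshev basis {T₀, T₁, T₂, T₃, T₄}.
(5/8)T₀ + (-5/2)T₁ + (3)T₂ + (-1/2)T₃ + (3/8)T₄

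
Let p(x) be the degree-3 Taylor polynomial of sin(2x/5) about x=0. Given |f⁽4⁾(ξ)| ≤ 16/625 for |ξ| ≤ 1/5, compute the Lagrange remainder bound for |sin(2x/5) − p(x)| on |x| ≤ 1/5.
2/1171875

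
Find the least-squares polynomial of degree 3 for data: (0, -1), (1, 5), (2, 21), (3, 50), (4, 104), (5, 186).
-15/14 + (379/84)x + (3/4)x² + (7/6)x³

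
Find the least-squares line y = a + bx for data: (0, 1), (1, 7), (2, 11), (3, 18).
a = 1, b = 11/2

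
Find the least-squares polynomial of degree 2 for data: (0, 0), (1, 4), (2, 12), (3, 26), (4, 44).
2/35 + (9/7)x + (17/7)x²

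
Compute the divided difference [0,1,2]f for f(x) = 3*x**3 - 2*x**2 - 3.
7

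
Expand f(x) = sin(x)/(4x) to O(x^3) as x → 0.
1/4 - x**2/24 + O(x**3)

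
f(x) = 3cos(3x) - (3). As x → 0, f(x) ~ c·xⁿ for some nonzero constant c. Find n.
2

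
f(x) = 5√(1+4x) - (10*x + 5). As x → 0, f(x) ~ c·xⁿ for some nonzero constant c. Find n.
2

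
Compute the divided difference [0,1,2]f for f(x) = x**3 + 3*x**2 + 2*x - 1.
6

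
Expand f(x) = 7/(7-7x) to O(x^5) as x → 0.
1 + x + x**2 + x**3 + x**4 + O(x**5)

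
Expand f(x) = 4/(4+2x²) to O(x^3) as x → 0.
1 - x**2/2 + O(x**3)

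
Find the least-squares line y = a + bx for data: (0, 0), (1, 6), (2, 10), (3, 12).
a = 1, b = 4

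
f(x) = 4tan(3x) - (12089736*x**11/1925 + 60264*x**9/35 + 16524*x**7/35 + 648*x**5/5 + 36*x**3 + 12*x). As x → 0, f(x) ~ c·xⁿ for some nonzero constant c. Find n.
13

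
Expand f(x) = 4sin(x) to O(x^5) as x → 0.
4*x - 2*x**3/3 + O(x**5)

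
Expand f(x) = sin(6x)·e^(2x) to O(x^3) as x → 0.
6*x + 12*x**2 + O(x**3)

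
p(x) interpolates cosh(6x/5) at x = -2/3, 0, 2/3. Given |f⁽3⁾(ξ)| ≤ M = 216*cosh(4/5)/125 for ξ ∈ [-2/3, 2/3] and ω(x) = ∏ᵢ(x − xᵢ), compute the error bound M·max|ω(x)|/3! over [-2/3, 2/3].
64*sqrt(3)*cosh(4/5)/3375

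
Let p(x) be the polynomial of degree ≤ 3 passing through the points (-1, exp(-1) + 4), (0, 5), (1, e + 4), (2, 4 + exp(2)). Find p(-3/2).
(35 + e*(-5*exp(2) + 29 + 21*e))*exp(-1)/16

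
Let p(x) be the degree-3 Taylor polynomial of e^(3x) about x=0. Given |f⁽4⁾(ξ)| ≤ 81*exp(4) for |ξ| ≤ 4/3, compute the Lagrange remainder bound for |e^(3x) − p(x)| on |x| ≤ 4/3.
32*exp(4)/3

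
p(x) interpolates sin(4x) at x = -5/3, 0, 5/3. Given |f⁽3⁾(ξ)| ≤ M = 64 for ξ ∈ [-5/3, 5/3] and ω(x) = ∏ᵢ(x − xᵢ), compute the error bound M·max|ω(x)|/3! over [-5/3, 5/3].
8000*sqrt(3)/729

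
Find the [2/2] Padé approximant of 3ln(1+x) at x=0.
3*x*(x + 2)/(2*(x**2/6 + x + 1))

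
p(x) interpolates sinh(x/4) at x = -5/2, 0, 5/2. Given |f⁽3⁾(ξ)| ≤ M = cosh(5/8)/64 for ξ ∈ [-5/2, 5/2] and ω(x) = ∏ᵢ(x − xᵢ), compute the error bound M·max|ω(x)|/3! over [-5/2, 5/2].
125*sqrt(3)*cosh(5/8)/13824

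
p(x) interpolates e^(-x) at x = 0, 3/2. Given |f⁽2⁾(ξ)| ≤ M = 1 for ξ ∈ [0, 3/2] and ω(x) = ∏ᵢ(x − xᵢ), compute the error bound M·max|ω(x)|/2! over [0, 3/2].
9/32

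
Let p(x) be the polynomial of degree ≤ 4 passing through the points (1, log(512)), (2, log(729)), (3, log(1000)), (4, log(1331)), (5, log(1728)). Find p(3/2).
log(729*11**(21/32)*38999023360671744**(3/128)*5**(23/64)/25)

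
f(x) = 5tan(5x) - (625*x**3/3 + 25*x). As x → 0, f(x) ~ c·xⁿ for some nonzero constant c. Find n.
5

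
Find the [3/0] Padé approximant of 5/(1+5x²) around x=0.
5 - 25*x**2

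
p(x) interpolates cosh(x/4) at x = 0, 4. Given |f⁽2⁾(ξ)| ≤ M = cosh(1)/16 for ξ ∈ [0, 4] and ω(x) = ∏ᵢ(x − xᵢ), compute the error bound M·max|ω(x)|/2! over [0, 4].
cosh(1)/8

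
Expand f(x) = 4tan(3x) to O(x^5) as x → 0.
12*x + 36*x**3 + O(x**5)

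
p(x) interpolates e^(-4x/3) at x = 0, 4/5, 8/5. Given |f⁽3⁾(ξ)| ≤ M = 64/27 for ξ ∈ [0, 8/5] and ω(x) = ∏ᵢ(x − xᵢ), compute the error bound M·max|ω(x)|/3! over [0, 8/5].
4096*sqrt(3)/91125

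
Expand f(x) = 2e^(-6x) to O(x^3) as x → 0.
2 - 12*x + 36*x**2 + O(x**3)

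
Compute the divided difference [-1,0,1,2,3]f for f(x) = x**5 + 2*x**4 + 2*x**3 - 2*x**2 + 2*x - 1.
7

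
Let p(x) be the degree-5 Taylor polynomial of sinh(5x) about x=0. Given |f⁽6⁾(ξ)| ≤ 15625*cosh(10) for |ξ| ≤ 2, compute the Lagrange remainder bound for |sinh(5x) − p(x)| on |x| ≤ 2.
12500*cosh(10)/9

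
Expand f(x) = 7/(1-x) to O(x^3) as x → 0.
7 + 7*x + 7*x**2 + O(x**3)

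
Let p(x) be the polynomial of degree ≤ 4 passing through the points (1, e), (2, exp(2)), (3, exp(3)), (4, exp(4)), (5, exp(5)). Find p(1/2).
e*(-180*exp(3) - 420*e + 315 + 35*exp(4) + 378*exp(2))/128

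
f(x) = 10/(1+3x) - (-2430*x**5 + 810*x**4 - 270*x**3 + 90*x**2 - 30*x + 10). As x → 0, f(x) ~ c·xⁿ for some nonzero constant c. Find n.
6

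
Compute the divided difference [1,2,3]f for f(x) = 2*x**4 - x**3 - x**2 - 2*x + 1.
43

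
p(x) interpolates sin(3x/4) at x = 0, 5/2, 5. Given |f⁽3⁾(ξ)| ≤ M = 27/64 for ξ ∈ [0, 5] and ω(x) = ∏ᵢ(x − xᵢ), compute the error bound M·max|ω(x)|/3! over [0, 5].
125*sqrt(3)/512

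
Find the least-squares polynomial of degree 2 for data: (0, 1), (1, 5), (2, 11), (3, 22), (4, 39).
10/7 + (31/70)x + (31/14)x²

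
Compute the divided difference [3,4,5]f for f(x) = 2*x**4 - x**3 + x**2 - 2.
183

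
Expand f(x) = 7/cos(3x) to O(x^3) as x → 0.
7 + 63*x**2/2 + O(x**3)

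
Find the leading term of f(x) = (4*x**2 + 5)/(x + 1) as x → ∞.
4*x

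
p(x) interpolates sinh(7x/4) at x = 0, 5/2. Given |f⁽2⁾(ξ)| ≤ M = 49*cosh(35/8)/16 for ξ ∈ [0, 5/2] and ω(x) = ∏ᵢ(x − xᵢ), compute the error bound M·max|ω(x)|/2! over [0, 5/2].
1225*cosh(35/8)/512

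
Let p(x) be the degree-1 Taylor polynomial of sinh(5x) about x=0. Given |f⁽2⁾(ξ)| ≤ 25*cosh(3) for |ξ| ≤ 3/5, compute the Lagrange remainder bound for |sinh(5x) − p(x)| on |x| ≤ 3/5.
9*cosh(3)/2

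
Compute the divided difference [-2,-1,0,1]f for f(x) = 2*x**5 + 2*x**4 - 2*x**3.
4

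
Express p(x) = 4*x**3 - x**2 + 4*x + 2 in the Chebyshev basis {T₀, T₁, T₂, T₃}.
(3/2)T₀ + (7)T₁ + (-1/2)T₂ + T₃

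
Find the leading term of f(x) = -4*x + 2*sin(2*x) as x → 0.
-8*x**3/3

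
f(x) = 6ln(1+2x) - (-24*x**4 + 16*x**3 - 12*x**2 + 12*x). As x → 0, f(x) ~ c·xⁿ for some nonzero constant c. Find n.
5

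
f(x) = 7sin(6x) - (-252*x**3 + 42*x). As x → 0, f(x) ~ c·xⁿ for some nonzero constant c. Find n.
5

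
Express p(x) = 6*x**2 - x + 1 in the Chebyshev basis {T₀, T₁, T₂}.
(4)T₀ - T₁ + (3)T₂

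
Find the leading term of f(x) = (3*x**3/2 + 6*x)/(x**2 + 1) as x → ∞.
3*x/2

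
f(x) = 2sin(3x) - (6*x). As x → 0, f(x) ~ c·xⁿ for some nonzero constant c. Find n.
3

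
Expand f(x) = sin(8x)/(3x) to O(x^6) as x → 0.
8/3 - 256*x**2/9 + 4096*x**4/45 + O(x**6)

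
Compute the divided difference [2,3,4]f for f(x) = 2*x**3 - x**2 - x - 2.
17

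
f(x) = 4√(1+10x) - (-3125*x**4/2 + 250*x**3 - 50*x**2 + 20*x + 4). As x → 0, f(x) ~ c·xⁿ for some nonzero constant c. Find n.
5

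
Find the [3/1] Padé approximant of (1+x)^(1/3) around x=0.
(-x**3/81 + x**2/9 + x + 1)/(2*x/3 + 1)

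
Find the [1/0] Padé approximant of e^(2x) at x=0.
2*x + 1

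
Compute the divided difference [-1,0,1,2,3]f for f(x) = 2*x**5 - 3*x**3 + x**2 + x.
10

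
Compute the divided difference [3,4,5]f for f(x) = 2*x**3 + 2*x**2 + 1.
26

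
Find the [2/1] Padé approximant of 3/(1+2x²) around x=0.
3 - 6*x**2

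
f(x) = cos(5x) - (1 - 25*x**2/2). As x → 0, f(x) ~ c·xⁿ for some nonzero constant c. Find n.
4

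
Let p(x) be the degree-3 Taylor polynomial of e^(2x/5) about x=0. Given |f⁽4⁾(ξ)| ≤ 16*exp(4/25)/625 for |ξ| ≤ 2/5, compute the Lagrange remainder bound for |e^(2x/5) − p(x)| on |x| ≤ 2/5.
32*exp(4/25)/1171875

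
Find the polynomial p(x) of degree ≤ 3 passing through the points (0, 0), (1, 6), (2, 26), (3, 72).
2*x**3 + x**2 + 3*x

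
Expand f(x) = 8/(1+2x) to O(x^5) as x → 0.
8 - 16*x + 32*x**2 - 64*x**3 + 128*x**4 + O(x**5)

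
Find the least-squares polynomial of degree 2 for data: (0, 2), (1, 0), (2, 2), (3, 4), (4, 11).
69/35 + (-103/35)x + (9/7)x²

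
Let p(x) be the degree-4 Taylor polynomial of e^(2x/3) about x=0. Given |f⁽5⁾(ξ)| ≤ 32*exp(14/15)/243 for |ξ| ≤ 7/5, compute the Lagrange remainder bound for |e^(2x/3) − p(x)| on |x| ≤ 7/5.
67228*exp(14/15)/11390625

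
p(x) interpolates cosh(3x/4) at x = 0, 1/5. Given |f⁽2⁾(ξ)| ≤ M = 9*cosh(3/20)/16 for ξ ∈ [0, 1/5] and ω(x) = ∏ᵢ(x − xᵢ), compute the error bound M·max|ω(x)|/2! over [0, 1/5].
9*cosh(3/20)/3200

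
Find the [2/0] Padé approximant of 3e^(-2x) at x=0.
6*x**2 - 6*x + 3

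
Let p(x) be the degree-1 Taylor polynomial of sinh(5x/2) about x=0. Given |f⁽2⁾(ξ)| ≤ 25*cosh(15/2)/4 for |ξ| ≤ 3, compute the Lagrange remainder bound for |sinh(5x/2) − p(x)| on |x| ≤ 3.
225*cosh(15/2)/8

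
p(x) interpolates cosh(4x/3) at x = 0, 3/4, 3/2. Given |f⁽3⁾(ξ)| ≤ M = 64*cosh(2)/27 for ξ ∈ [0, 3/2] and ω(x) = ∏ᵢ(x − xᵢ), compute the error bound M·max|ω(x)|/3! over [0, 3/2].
sqrt(3)*cosh(2)/27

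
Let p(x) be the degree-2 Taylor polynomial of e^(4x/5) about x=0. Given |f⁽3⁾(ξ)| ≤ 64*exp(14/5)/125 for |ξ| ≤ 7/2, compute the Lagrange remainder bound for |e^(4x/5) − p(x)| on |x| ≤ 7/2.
1372*exp(14/5)/375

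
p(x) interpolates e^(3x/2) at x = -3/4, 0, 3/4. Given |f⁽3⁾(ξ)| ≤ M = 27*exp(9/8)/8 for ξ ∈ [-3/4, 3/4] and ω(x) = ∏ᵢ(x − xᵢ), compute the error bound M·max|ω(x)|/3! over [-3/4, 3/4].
27*sqrt(3)*exp(9/8)/512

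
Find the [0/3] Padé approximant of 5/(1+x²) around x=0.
5/(x**2 + 1)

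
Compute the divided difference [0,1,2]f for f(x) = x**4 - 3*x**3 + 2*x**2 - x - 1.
0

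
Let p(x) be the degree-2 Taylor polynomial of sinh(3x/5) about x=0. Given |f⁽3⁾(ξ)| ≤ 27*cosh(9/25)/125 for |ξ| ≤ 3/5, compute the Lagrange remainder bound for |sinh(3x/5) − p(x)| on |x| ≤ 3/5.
243*cosh(9/25)/31250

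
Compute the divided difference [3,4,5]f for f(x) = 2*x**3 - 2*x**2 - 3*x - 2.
22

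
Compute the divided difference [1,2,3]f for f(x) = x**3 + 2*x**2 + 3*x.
8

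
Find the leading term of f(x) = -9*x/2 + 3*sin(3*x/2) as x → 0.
-27*x**3/16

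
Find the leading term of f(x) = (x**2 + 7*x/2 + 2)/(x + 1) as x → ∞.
x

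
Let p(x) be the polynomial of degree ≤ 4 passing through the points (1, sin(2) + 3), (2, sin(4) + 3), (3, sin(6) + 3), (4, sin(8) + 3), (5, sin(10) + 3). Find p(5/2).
15*sin(4)/32 + 45*sin(6)/64 - 5*sin(8)/32 - 5*sin(2)/128 + 3*sin(10)/128 + 3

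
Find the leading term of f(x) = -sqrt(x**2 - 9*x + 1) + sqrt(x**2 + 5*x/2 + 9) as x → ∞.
23/4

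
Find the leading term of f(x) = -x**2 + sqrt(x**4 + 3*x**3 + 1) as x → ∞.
3*x/2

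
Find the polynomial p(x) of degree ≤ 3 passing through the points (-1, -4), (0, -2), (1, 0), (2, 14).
2*x**3 - 2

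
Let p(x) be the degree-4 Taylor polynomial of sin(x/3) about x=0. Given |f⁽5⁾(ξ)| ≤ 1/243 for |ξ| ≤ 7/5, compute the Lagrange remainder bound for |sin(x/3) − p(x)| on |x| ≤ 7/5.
16807/91125000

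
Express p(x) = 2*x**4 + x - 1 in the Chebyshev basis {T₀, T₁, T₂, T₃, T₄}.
(-1/4)T₀ + T₁ + T₂ + (1/4)T₄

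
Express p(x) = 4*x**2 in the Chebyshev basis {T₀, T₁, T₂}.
(2)T₀ + (2)T₂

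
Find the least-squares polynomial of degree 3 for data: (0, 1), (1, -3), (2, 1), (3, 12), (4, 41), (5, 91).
7/9 + (-692/189)x + (-25/126)x² + (49/54)x³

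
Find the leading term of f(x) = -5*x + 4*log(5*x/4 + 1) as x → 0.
-25*x**2/8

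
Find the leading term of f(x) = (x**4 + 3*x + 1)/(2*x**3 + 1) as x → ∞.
x/2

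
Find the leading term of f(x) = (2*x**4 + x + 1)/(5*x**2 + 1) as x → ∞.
2*x**2/5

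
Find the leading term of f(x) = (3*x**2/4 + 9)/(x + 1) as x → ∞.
3*x/4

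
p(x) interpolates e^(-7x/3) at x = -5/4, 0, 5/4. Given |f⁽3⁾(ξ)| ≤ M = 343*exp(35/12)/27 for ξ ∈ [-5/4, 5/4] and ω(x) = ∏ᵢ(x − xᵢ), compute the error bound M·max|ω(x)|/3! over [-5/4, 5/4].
42875*sqrt(3)*exp(35/12)/46656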